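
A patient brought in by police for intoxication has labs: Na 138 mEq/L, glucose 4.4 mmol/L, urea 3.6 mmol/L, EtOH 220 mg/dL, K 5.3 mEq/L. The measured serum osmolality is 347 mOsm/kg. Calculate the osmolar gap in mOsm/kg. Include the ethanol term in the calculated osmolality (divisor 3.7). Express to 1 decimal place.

Calculated osmolality = 2·Na + glucose + urea + ethanol/3.7
= 2·138 + 4.4 + 3.6 + 220/3.7
= 276 + 4.40 + 3.60 + 59.46
= 343.46 mOsm/kg ≈ 343.5 mOsm/kg
Osmolar gap = measured − calculated = 347 − 343.5 = 3.5 mOsm/kg

3.5 mOsm/kg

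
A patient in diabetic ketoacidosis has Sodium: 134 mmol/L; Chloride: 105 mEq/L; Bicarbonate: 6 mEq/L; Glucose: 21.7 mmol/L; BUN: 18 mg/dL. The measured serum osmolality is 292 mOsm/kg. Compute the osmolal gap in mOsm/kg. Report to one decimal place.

Calculated osmolality = 2·Na + glucose + BUN/2.8
= 2·134 + 21.7 + 18/2.8
= 268 + 21.70 + 6.43
= 296.13 mOsm/kg ≈ 296.1 mOsm/kg
Osmolar gap = measured − calculated = 292 − 296.1 = -4.1 mOsm/kg

-4.1 mOsm/kg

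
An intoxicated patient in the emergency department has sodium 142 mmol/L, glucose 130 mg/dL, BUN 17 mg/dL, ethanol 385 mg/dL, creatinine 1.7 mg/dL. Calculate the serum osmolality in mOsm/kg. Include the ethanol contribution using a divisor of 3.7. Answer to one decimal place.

Calculated osmolality = 2·Na + glucose/18 + BUN/2.8 + ethanol/3.7
= 2·142 + 130/18 + 17/2.8 + 385/3.7
= 284 + 7.22 + 6.07 + 104.05
= 401.34 mOsm/kg

401.3 mOsm/kg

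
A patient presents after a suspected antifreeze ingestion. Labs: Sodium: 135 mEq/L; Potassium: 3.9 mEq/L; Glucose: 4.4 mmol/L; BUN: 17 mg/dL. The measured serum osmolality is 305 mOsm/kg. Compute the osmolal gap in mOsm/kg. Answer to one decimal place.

Calculated osmolality = 2·Na + glucose + BUN/2.8
= 2·135 + 4.4 + 17/2.8
= 270 + 4.40 + 6.07
= 280.47 mOsm/kg ≈ 280.5 mOsm/kg
Osmolar gap = measured − calculated = 305 − 280.5 = 24.5 mOsm/kg

24.5 mOsm/kg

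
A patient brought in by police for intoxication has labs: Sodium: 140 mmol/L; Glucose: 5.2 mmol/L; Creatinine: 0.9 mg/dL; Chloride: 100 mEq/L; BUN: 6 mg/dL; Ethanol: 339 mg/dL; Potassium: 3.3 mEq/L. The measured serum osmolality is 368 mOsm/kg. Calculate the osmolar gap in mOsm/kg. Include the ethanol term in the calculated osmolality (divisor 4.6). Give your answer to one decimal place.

7.0 mOsm/kg

Calculated osmolality = 2·Na + glucose + BUN/2.8 + ethanol/4.6
= 2·140 + 5.2 + 6/2.8 + 339/4.6
= 280 + 5.20 + 2.14 + 73.70
= 361.04 mOsm/kg ≈ 361.0 mOsm/kg
Osmolar gap = measured − calculated = 368 − 361.0 = 7.0 mOsm/kg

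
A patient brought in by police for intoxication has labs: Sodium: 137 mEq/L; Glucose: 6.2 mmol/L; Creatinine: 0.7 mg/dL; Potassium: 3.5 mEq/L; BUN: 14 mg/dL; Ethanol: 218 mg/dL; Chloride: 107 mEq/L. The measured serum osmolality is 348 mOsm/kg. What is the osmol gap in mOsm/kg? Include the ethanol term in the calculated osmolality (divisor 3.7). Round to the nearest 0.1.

Calculated osmolality = 2·Na + glucose + BUN/2.8 + ethanol/3.7
= 2·137 + 6.2 + 14/2.8 + 218/3.7
= 274 + 6.20 + 5 + 58.92
= 344.12 mOsm/kg ≈ 344.1 mOsm/kg
Osmolar gap = measured − calculated = 348 − 344.1 = 3.9 mOsm/kg

3.9 mOsm/kg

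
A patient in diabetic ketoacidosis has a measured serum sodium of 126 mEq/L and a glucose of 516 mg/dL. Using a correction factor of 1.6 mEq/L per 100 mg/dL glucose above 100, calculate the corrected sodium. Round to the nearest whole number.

Corrected Na = measured Na + 1.6 · (glucose − 100)/100
= 126 + 1.6 · (516 − 100)/100
= 126 + 6.7
= 132.7 mEq/L

133 mEq/L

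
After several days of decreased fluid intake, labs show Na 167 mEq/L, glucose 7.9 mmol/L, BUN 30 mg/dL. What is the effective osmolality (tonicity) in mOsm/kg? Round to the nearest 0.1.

341.9 mOsm/kg

Effective osmolality excludes urea (freely permeant across cell membranes):
2·Na + glucose
= 2·167 + 7.9
= 334 + 7.9
= 341.9 mOsm/kg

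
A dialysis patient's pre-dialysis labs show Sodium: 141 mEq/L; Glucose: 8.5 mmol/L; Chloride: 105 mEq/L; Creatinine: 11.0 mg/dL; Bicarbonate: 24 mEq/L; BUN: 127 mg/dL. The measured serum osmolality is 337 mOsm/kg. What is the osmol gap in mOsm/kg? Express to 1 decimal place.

Calculated osmolality = 2·Na + glucose + BUN/2.8
= 2·141 + 8.5 + 127/2.8
= 282 + 8.50 + 45.36
= 335.86 mOsm/kg ≈ 335.9 mOsm/kg
Osmolar gap = measured − calculated = 337 − 335.9 = 1.1 mOsm/kg

1.1 mOsm/kg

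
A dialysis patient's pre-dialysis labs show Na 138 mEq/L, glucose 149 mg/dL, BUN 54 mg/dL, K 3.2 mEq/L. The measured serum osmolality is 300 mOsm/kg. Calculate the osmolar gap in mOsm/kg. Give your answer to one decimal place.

-3.6 mOsm/kg

Calculated osmolality = 2·Na + glucose/18 + BUN/2.8
= 2·138 + 149/18 + 54/2.8
= 276 + 8.28 + 19.29
= 303.57 mOsm/kg ≈ 303.6 mOsm/kg
Osmolar gap = measured − calculated = 300 − 303.6 = -3.6 mOsm/kg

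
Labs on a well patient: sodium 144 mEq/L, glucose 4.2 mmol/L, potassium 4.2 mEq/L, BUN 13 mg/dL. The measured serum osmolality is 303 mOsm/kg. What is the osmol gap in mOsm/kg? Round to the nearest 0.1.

Calculated osmolality = 2·Na + glucose + BUN/2.8
= 2·144 + 4.2 + 13/2.8
= 288 + 4.20 + 4.64
= 296.84 mOsm/kg ≈ 296.8 mOsm/kg
Osmolar gap = measured − calculated = 303 − 296.8 = 6.2 mOsm/kg

6.2 mOsm/kg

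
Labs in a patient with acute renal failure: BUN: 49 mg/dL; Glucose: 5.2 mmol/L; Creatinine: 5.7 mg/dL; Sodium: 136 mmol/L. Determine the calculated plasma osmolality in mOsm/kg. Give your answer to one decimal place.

Calculated osmolality = 2·Na + glucose + BUN/2.8
= 2·136 + 5.2 + 49/2.8
= 272 + 5.20 + 17.50
= 294.7 mOsm/kg

294.7 mOsm/kg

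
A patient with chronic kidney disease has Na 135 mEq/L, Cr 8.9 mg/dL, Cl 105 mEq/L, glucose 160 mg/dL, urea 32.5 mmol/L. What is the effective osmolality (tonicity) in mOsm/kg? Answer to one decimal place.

Effective osmolality excludes urea (freely permeant across cell membranes):
2·Na + glucose/18
= 2·135 + 160/18
= 270 + 8.89
= 278.89 mOsm/kg

278.9 mOsm/kg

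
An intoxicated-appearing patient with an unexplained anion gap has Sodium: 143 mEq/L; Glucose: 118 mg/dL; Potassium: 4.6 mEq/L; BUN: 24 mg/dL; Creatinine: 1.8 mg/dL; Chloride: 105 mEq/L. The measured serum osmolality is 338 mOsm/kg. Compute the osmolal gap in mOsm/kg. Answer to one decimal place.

36.9 mOsm/kg

Calculated osmolality = 2·Na + glucose/18 + BUN/2.8
= 2·143 + 118/18 + 24/2.8
= 286 + 6.56 + 8.57
= 301.13 mOsm/kg ≈ 301.1 mOsm/kg
Osmolar gap = measured − calculated = 338 − 301.1 = 36.9 mOsm/kg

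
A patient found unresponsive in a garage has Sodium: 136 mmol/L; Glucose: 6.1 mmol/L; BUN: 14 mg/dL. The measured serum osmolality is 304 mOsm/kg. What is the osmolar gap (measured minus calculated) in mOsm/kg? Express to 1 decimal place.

20.9 mOsm/kg

Calculated osmolality = 2·Na + glucose + BUN/2.8
= 2·136 + 6.1 + 14/2.8
= 272 + 6.10 + 5
= 283.1 mOsm/kg ≈ 283.1 mOsm/kg
Osmolar gap = measured − calculated = 304 − 283.1 = 20.9 mOsm/kg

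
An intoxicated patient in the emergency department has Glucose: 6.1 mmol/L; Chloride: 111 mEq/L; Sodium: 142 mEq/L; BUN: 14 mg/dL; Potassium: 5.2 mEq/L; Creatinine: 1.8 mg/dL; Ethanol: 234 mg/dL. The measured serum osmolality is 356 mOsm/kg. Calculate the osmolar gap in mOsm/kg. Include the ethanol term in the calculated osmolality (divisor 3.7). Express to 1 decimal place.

-2.3 mOsm/kg

Calculated osmolality = 2·Na + glucose + BUN/2.8 + ethanol/3.7
= 2·142 + 6.1 + 14/2.8 + 234/3.7
= 284 + 6.10 + 5 + 63.24
= 358.34 mOsm/kg ≈ 358.3 mOsm/kg
Osmolar gap = measured − calculated = 356 − 358.3 = -2.3 mOsm/kg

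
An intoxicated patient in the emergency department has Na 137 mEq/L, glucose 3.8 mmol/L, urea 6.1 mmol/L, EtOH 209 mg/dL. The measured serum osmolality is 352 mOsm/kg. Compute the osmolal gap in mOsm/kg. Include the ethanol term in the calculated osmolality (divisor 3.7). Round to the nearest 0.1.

Calculated osmolality = 2·Na + glucose + urea + ethanol/3.7
= 2·137 + 3.8 + 6.1 + 209/3.7
= 274 + 3.80 + 6.10 + 56.49
= 340.39 mOsm/kg ≈ 340.4 mOsm/kg
Osmolar gap = measured − calculated = 352 − 340.4 = 11.6 mOsm/kg

11.6 mOsm/kg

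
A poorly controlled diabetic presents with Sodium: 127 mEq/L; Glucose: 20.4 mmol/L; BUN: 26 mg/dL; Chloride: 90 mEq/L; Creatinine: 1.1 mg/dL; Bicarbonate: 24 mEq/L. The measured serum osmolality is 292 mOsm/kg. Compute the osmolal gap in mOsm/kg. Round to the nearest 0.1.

8.3 mOsm/kg

Calculated osmolality = 2·Na + glucose + BUN/2.8
= 2·127 + 20.4 + 26/2.8
= 254 + 20.40 + 9.29
= 283.69 mOsm/kg ≈ 283.7 mOsm/kg
Osmolar gap = measured − calculated = 292 − 283.7 = 8.3 mOsm/kg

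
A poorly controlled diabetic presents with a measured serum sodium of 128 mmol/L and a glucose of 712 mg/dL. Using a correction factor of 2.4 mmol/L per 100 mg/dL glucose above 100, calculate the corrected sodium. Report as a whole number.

143 mmol/L

Corrected Na = measured Na + 2.4 · (glucose − 100)/100
= 128 + 2.4 · (712 − 100)/100
= 128 + 14.7
= 142.7 mmol/L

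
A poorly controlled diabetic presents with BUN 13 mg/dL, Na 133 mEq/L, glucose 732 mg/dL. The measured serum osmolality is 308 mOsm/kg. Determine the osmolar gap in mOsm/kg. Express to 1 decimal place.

-3.3 mOsm/kg

Calculated osmolality = 2·Na + glucose/18 + BUN/2.8
= 2·133 + 732/18 + 13/2.8
= 266 + 40.67 + 4.64
= 311.31 mOsm/kg ≈ 311.3 mOsm/kg
Osmolar gap = measured − calculated = 308 − 311.3 = -3.3 mOsm/kg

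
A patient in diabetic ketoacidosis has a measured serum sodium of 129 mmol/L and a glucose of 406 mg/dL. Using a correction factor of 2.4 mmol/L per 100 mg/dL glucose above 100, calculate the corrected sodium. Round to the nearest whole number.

136 mmol/L

Corrected Na = measured Na + 2.4 · (glucose − 100)/100
= 129 + 2.4 · (406 − 100)/100
= 129 + 7.3
= 136.3 mmol/L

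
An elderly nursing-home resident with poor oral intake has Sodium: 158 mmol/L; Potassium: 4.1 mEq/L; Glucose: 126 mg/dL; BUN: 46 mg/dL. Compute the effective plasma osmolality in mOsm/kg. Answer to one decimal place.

323.0 mOsm/kg

Effective osmolality excludes urea (freely permeant across cell membranes):
2·Na + glucose/18
= 2·158 + 126/18
= 316 + 7
= 323 mOsm/kg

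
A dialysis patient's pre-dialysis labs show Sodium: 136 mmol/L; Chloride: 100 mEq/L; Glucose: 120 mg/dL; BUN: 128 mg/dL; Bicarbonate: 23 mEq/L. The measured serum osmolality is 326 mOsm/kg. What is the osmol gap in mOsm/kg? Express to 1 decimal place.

1.6 mOsm/kg

Calculated osmolality = 2·Na + glucose/18 + BUN/2.8
= 2·136 + 120/18 + 128/2.8
= 272 + 6.67 + 45.71
= 324.38 mOsm/kg ≈ 324.4 mOsm/kg
Osmolar gap = measured − calculated = 326 − 324.4 = 1.6 mOsm/kg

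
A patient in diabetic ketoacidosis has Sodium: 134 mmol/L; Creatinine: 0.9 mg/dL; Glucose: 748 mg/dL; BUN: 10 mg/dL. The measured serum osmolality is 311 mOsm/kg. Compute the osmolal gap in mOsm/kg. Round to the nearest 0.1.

-2.1 mOsm/kg

Calculated osmolality = 2·Na + glucose/18 + BUN/2.8
= 2·134 + 748/18 + 10/2.8
= 268 + 41.56 + 3.57
= 313.13 mOsm/kg ≈ 313.1 mOsm/kg
Osmolar gap = measured − calculated = 311 − 313.1 = -2.1 mOsm/kg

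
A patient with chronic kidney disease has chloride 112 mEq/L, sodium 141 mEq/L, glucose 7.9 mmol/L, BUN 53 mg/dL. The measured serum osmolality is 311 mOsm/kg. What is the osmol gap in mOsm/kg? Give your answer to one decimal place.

2.2 mOsm/kg

Calculated osmolality = 2·Na + glucose + BUN/2.8
= 2·141 + 7.9 + 53/2.8
= 282 + 7.90 + 18.93
= 308.83 mOsm/kg ≈ 308.8 mOsm/kg
Osmolar gap = measured − calculated = 311 − 308.8 = 2.2 mOsm/kg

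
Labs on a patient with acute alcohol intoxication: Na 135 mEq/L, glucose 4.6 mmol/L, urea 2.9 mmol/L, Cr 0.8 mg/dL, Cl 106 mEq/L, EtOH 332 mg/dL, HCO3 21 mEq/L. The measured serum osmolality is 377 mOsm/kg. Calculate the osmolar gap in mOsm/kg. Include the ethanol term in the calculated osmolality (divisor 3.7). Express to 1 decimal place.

Calculated osmolality = 2·Na + glucose + urea + ethanol/3.7
= 2·135 + 4.6 + 2.9 + 332/3.7
= 270 + 4.60 + 2.90 + 89.73
= 367.23 mOsm/kg ≈ 367.2 mOsm/kg
Osmolar gap = measured − calculated = 377 − 367.2 = 9.8 mOsm/kg

9.8 mOsm/kg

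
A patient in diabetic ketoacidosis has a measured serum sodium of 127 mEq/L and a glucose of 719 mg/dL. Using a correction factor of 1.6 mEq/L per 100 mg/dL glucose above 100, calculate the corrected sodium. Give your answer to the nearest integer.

Corrected Na = measured Na + 1.6 · (glucose − 100)/100
= 127 + 1.6 · (719 − 100)/100
= 127 + 9.9
= 136.9 mEq/L

137 mEq/L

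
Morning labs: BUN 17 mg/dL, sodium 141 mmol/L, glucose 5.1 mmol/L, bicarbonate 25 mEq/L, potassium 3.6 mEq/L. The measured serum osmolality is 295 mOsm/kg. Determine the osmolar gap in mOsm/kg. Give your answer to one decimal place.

1.8 mOsm/kg

Calculated osmolality = 2·Na + glucose + BUN/2.8
= 2·141 + 5.1 + 17/2.8
= 282 + 5.10 + 6.07
= 293.17 mOsm/kg ≈ 293.2 mOsm/kg
Osmolar gap = measured − calculated = 295 − 293.2 = 1.8 mOsm/kg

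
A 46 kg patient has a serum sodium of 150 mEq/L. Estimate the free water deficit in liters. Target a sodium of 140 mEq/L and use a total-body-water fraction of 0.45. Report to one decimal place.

1.5 L

TBW = 0.45 · 46 = 20.7 L
Free water deficit = TBW · (Na/140 − 1)
= 20.7 · (150/140 − 1)
= 20.7 · 0.0714
= 1.48 L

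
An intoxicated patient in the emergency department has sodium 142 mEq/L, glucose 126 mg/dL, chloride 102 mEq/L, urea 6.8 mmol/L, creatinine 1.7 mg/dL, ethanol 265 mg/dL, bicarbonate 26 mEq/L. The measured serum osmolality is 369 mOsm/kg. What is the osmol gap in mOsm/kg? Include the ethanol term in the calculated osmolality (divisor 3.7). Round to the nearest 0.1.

Calculated osmolality = 2·Na + glucose/18 + urea + ethanol/3.7
= 2·142 + 126/18 + 6.8 + 265/3.7
= 284 + 7 + 6.80 + 71.62
= 369.42 mOsm/kg ≈ 369.4 mOsm/kg
Osmolar gap = measured − calculated = 369 − 369.4 = -0.4 mOsm/kg

-0.4 mOsm/kg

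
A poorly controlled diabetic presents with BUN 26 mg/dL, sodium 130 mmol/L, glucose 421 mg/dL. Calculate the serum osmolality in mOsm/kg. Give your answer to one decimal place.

292.7 mOsm/kg

Calculated osmolality = 2·Na + glucose/18 + BUN/2.8
= 2·130 + 421/18 + 26/2.8
= 260 + 23.39 + 9.29
= 292.68 mOsm/kg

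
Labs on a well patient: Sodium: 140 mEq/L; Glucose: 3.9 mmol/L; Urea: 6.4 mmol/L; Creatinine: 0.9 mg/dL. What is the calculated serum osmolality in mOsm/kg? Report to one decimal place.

Calculated osmolality = 2·Na + glucose + urea
= 2·140 + 3.9 + 6.4
= 280 + 3.90 + 6.40
= 290.3 mOsm/kg

290.3 mOsm/kg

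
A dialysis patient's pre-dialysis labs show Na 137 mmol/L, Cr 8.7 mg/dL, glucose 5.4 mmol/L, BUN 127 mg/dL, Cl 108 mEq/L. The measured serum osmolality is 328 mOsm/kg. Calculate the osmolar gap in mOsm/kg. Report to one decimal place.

Calculated osmolality = 2·Na + glucose + BUN/2.8
= 2·137 + 5.4 + 127/2.8
= 274 + 5.40 + 45.36
= 324.76 mOsm/kg ≈ 324.8 mOsm/kg
Osmolar gap = measured − calculated = 328 − 324.8 = 3.2 mOsm/kg

3.2 mOsm/kg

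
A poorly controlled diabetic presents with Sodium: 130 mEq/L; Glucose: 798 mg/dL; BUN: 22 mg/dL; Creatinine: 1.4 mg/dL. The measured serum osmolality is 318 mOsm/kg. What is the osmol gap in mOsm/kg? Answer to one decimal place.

5.8 mOsm/kg

Calculated osmolality = 2·Na + glucose/18 + BUN/2.8
= 2·130 + 798/18 + 22/2.8
= 260 + 44.33 + 7.86
= 312.19 mOsm/kg ≈ 312.2 mOsm/kg
Osmolar gap = measured − calculated = 318 − 312.2 = 5.8 mOsm/kg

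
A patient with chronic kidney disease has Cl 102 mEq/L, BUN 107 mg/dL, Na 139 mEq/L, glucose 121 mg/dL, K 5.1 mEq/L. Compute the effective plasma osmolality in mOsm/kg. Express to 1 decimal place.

Effective osmolality excludes urea (freely permeant across cell membranes):
2·Na + glucose/18
= 2·139 + 121/18
= 278 + 6.72
= 284.72 mOsm/kg

284.7 mOsm/kg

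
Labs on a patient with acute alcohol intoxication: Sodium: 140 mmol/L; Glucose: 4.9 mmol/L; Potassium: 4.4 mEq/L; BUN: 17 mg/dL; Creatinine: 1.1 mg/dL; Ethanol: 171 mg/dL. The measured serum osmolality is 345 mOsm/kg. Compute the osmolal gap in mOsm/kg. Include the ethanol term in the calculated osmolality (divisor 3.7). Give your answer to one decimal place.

7.8 mOsm/kg

Calculated osmolality = 2·Na + glucose + BUN/2.8 + ethanol/3.7
= 2·140 + 4.9 + 17/2.8 + 171/3.7
= 280 + 4.90 + 6.07 + 46.22
= 337.19 mOsm/kg ≈ 337.2 mOsm/kg
Osmolar gap = measured − calculated = 345 − 337.2 = 7.8 mOsm/kg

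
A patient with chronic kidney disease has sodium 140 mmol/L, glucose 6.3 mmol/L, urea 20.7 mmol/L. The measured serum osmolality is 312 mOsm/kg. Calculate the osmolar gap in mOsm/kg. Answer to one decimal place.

Calculated osmolality = 2·Na + glucose + urea
= 2·140 + 6.3 + 20.7
= 280 + 6.30 + 20.70
= 307 mOsm/kg ≈ 307.0 mOsm/kg
Osmolar gap = measured − calculated = 312 − 307.0 = 5.0 mOsm/kg

5.0 mOsm/kg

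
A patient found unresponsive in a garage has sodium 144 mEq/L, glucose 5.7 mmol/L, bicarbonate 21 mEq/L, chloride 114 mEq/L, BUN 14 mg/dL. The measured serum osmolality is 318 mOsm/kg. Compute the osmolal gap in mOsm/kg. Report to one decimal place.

19.3 mOsm/kg

Calculated osmolality = 2·Na + glucose + BUN/2.8
= 2·144 + 5.7 + 14/2.8
= 288 + 5.70 + 5
= 298.7 mOsm/kg ≈ 298.7 mOsm/kg
Osmolar gap = measured − calculated = 318 − 298.7 = 19.3 mOsm/kg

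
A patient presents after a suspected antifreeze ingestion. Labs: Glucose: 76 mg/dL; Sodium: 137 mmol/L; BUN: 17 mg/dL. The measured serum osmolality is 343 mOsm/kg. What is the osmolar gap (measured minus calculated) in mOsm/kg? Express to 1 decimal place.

58.7 mOsm/kg

Calculated osmolality = 2·Na + glucose/18 + BUN/2.8
= 2·137 + 76/18 + 17/2.8
= 274 + 4.22 + 6.07
= 284.29 mOsm/kg ≈ 284.3 mOsm/kg
Osmolar gap = measured − calculated = 343 − 284.3 = 58.7 mOsm/kg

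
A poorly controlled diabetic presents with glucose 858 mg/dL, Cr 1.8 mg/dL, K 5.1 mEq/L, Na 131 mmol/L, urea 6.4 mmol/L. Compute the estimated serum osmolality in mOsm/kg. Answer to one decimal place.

Calculated osmolality = 2·Na + glucose/18 + urea
= 2·131 + 858/18 + 6.4
= 262 + 47.67 + 6.40
= 316.07 mOsm/kg

316.1 mOsm/kg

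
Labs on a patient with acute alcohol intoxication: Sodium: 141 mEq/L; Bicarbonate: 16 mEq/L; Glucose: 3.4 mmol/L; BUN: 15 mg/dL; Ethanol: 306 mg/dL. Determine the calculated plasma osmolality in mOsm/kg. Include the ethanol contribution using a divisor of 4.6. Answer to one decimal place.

Calculated osmolality = 2·Na + glucose + BUN/2.8 + ethanol/4.6
= 2·141 + 3.4 + 15/2.8 + 306/4.6
= 282 + 3.40 + 5.36 + 66.52
= 357.28 mOsm/kg

357.3 mOsm/kg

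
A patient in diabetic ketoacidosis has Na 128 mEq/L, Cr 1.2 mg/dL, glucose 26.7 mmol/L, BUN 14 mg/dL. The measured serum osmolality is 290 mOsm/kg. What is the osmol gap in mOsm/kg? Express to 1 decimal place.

2.3 mOsm/kg

Calculated osmolality = 2·Na + glucose + BUN/2.8
= 2·128 + 26.7 + 14/2.8
= 256 + 26.70 + 5
= 287.7 mOsm/kg ≈ 287.7 mOsm/kg
Osmolar gap = measured − calculated = 290 − 287.7 = 2.3 mOsm/kg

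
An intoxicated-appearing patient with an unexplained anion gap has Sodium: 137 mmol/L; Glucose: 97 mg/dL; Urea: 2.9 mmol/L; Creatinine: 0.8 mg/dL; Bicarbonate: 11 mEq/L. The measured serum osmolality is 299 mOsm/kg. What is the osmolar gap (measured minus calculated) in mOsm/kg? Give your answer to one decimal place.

16.7 mOsm/kg

Calculated osmolality = 2·Na + glucose/18 + urea
= 2·137 + 97/18 + 2.9
= 274 + 5.39 + 2.90
= 282.29 mOsm/kg ≈ 282.3 mOsm/kg
Osmolar gap = measured − calculated = 299 − 282.3 = 16.7 mOsm/kg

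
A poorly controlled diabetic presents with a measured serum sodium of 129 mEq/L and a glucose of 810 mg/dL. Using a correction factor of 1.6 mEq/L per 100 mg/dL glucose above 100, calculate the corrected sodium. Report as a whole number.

140 mEq/L

Corrected Na = measured Na + 1.6 · (glucose − 100)/100
= 129 + 1.6 · (810 − 100)/100
= 129 + 11.4
= 140.4 mEq/L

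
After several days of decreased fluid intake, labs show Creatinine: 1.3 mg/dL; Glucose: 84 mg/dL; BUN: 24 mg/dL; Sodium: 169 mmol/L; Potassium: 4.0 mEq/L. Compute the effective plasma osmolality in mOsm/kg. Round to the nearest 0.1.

342.7 mOsm/kg

Effective osmolality excludes urea (freely permeant across cell membranes):
2·Na + glucose/18
= 2·169 + 84/18
= 338 + 4.67
= 342.67 mOsm/kg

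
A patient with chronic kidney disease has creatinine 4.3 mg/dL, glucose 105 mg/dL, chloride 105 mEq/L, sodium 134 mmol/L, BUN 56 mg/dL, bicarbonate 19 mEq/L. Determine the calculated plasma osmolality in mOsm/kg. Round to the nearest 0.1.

293.8 mOsm/kg

Calculated osmolality = 2·Na + glucose/18 + BUN/2.8
= 2·134 + 105/18 + 56/2.8
= 268 + 5.83 + 20
= 293.83 mOsm/kg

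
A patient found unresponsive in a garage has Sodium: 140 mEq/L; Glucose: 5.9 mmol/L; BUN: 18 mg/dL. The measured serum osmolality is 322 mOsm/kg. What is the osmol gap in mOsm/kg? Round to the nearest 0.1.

Calculated osmolality = 2·Na + glucose + BUN/2.8
= 2·140 + 5.9 + 18/2.8
= 280 + 5.90 + 6.43
= 292.33 mOsm/kg ≈ 292.3 mOsm/kg
Osmolar gap = measured − calculated = 322 − 292.3 = 29.7 mOsm/kg

29.7 mOsm/kg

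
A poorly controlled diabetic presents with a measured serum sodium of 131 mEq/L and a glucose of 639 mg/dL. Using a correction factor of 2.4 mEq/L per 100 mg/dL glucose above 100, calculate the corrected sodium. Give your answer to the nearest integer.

144 mEq/L

Corrected Na = measured Na + 2.4 · (glucose − 100)/100
= 131 + 2.4 · (639 − 100)/100
= 131 + 12.9
= 143.9 mEq/L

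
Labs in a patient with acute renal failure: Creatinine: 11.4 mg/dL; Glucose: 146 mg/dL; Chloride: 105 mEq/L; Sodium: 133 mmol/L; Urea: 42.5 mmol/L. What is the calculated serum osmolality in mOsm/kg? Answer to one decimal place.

Calculated osmolality = 2·Na + glucose/18 + urea
= 2·133 + 146/18 + 42.5
= 266 + 8.11 + 42.50
= 316.61 mOsm/kg

316.6 mOsm/kg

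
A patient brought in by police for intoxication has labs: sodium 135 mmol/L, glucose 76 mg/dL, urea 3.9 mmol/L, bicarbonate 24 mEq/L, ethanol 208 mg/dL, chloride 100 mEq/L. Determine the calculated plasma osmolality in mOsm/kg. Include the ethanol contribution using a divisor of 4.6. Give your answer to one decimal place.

323.3 mOsm/kg

Calculated osmolality = 2·Na + glucose/18 + urea + ethanol/4.6
= 2·135 + 76/18 + 3.9 + 208/4.6
= 270 + 4.22 + 3.90 + 45.22
= 323.34 mOsm/kg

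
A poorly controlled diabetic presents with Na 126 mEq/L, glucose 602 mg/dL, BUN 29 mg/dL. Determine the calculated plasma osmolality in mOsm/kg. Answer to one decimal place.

295.8 mOsm/kg

Calculated osmolality = 2·Na + glucose/18 + BUN/2.8
= 2·126 + 602/18 + 29/2.8
= 252 + 33.44 + 10.36
= 295.8 mOsm/kg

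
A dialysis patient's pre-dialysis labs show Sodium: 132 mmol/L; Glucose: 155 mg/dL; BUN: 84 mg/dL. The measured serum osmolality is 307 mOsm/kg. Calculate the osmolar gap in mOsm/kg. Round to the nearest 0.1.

Calculated osmolality = 2·Na + glucose/18 + BUN/2.8
= 2·132 + 155/18 + 84/2.8
= 264 + 8.61 + 30
= 302.61 mOsm/kg ≈ 302.6 mOsm/kg
Osmolar gap = measured − calculated = 307 − 302.6 = 4.4 mOsm/kg

4.4 mOsm/kg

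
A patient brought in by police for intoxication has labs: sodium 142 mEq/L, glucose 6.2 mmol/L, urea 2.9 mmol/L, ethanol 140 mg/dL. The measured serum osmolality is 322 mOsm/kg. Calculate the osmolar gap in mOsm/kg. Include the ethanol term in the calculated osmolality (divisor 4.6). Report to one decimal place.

-1.5 mOsm/kg

Calculated osmolality = 2·Na + glucose + urea + ethanol/4.6
= 2·142 + 6.2 + 2.9 + 140/4.6
= 284 + 6.20 + 2.90 + 30.43
= 323.53 mOsm/kg ≈ 323.5 mOsm/kg
Osmolar gap = measured − calculated = 322 − 323.5 = -1.5 mOsm/kg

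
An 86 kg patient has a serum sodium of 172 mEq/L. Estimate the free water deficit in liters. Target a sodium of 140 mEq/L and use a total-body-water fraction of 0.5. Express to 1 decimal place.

9.8 L

TBW = 0.5 · 86 = 43 L
Free water deficit = TBW · (Na/140 − 1)
= 43 · (172/140 − 1)
= 43 · 0.2286
= 9.83 L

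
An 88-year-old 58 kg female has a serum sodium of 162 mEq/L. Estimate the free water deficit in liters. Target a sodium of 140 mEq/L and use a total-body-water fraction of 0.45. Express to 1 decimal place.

TBW = 0.45 · 58 = 26.1 L
Free water deficit = TBW · (Na/140 − 1)
= 26.1 · (162/140 − 1)
= 26.1 · 0.1571
= 4.1 L

4.1 L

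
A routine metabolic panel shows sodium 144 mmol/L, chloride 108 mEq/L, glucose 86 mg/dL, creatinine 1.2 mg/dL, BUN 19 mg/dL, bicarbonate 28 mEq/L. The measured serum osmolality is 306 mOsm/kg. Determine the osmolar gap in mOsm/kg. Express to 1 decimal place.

Calculated osmolality = 2·Na + glucose/18 + BUN/2.8
= 2·144 + 86/18 + 19/2.8
= 288 + 4.78 + 6.79
= 299.57 mOsm/kg ≈ 299.6 mOsm/kg
Osmolar gap = measured − calculated = 306 − 299.6 = 6.4 mOsm/kg

6.4 mOsm/kg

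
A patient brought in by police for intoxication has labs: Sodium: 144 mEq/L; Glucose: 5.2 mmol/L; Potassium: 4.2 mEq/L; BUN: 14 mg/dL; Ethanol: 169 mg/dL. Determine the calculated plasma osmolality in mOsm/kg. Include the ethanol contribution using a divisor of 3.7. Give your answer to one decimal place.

343.9 mOsm/kg

Calculated osmolality = 2·Na + glucose + BUN/2.8 + ethanol/3.7
= 2·144 + 5.2 + 14/2.8 + 169/3.7
= 288 + 5.20 + 5 + 45.68
= 343.88 mOsm/kg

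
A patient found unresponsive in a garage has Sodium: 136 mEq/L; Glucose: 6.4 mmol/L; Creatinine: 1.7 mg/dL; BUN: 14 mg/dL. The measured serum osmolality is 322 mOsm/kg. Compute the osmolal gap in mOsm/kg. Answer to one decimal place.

38.6 mOsm/kg

Calculated osmolality = 2·Na + glucose + BUN/2.8
= 2·136 + 6.4 + 14/2.8
= 272 + 6.40 + 5
= 283.4 mOsm/kg ≈ 283.4 mOsm/kg
Osmolar gap = measured − calculated = 322 − 283.4 = 38.6 mOsm/kg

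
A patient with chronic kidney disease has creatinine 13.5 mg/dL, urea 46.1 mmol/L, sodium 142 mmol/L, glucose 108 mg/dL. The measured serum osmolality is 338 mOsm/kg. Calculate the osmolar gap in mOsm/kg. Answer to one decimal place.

Calculated osmolality = 2·Na + glucose/18 + urea
= 2·142 + 108/18 + 46.1
= 284 + 6 + 46.10
= 336.1 mOsm/kg ≈ 336.1 mOsm/kg
Osmolar gap = measured − calculated = 338 − 336.1 = 1.9 mOsm/kg

1.9 mOsm/kg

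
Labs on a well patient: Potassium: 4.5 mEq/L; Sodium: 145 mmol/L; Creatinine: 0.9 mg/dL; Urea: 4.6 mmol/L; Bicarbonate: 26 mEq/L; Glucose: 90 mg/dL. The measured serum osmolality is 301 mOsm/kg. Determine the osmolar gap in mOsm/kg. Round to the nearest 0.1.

1.4 mOsm/kg

Calculated osmolality = 2·Na + glucose/18 + urea
= 2·145 + 90/18 + 4.6
= 290 + 5 + 4.60
= 299.6 mOsm/kg ≈ 299.6 mOsm/kg
Osmolar gap = measured − calculated = 301 − 299.6 = 1.4 mOsm/kg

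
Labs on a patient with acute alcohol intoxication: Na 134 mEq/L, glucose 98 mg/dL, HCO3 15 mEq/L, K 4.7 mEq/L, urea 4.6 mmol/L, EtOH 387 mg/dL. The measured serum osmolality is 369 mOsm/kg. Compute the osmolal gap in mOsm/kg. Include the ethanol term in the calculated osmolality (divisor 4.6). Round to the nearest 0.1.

Calculated osmolality = 2·Na + glucose/18 + urea + ethanol/4.6
= 2·134 + 98/18 + 4.6 + 387/4.6
= 268 + 5.44 + 4.60 + 84.13
= 362.17 mOsm/kg ≈ 362.2 mOsm/kg
Osmolar gap = measured − calculated = 369 − 362.2 = 6.8 mOsm/kg

6.8 mOsm/kg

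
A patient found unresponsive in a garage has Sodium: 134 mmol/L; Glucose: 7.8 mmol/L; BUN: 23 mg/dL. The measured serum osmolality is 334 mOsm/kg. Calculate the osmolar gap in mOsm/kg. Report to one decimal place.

50.0 mOsm/kg

Calculated osmolality = 2·Na + glucose + BUN/2.8
= 2·134 + 7.8 + 23/2.8
= 268 + 7.80 + 8.21
= 284.01 mOsm/kg ≈ 284.0 mOsm/kg
Osmolar gap = measured − calculated = 334 − 284.0 = 50.0 mOsm/kg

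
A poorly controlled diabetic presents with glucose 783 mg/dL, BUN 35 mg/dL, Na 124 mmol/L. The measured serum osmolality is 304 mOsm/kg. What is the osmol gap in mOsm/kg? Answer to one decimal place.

0.0 mOsm/kg

Calculated osmolality = 2·Na + glucose/18 + BUN/2.8
= 2·124 + 783/18 + 35/2.8
= 248 + 43.50 + 12.50
= 304 mOsm/kg ≈ 304.0 mOsm/kg
Osmolar gap = measured − calculated = 304 − 304.0 = 0.0 mOsm/kg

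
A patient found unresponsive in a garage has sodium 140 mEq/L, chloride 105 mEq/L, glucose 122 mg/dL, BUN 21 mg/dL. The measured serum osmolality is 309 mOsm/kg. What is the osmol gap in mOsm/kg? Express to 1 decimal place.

Calculated osmolality = 2·Na + glucose/18 + BUN/2.8
= 2·140 + 122/18 + 21/2.8
= 280 + 6.78 + 7.50
= 294.28 mOsm/kg ≈ 294.3 mOsm/kg
Osmolar gap = measured − calculated = 309 − 294.3 = 14.7 mOsm/kg

14.7 mOsm/kg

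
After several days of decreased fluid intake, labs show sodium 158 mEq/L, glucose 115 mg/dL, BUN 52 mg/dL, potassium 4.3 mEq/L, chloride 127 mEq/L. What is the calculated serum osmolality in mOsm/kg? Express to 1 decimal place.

341.0 mOsm/kg

Calculated osmolality = 2·Na + glucose/18 + BUN/2.8
= 2·158 + 115/18 + 52/2.8
= 316 + 6.39 + 18.57
= 340.96 mOsm/kg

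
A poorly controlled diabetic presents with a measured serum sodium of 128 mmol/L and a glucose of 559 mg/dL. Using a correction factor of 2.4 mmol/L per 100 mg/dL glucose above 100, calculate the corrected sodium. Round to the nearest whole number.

139 mmol/L

Corrected Na = measured Na + 2.4 · (glucose − 100)/100
= 128 + 2.4 · (559 − 100)/100
= 128 + 11
= 139 mmol/L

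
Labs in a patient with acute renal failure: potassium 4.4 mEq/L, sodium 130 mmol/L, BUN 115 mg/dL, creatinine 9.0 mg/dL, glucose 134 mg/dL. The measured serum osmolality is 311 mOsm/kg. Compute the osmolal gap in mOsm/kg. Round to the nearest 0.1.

2.5 mOsm/kg

Calculated osmolality = 2·Na + glucose/18 + BUN/2.8
= 2·130 + 134/18 + 115/2.8
= 260 + 7.44 + 41.07
= 308.51 mOsm/kg ≈ 308.5 mOsm/kg
Osmolar gap = measured − calculated = 311 − 308.5 = 2.5 mOsm/kg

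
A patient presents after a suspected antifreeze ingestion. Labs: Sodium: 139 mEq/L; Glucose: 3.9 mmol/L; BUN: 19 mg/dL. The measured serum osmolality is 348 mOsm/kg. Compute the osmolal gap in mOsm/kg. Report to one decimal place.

Calculated osmolality = 2·Na + glucose + BUN/2.8
= 2·139 + 3.9 + 19/2.8
= 278 + 3.90 + 6.79
= 288.69 mOsm/kg ≈ 288.7 mOsm/kg
Osmolar gap = measured − calculated = 348 − 288.7 = 59.3 mOsm/kg

59.3 mOsm/kg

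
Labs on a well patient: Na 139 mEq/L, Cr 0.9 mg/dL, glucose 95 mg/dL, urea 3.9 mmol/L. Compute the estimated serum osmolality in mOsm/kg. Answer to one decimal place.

287.2 mOsm/kg

Calculated osmolality = 2·Na + glucose/18 + urea
= 2·139 + 95/18 + 3.9
= 278 + 5.28 + 3.90
= 287.18 mOsm/kg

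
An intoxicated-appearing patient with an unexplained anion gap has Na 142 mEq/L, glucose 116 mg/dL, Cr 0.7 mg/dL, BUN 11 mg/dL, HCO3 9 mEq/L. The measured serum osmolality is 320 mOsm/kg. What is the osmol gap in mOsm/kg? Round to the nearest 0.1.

Calculated osmolality = 2·Na + glucose/18 + BUN/2.8
= 2·142 + 116/18 + 11/2.8
= 284 + 6.44 + 3.93
= 294.37 mOsm/kg ≈ 294.4 mOsm/kg
Osmolar gap = measured − calculated = 320 − 294.4 = 25.6 mOsm/kg

25.6 mOsm/kg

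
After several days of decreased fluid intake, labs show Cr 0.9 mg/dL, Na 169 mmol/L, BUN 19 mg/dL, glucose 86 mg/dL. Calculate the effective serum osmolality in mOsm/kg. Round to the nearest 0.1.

Effective osmolality excludes urea (freely permeant across cell membranes):
2·Na + glucose/18
= 2·169 + 86/18
= 338 + 4.78
= 342.78 mOsm/kg

342.8 mOsm/kg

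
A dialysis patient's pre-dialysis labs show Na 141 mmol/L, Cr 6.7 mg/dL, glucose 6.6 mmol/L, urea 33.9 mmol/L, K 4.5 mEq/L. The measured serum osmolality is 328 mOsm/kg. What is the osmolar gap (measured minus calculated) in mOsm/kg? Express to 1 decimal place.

Calculated osmolality = 2·Na + glucose + urea
= 2·141 + 6.6 + 33.9
= 282 + 6.60 + 33.90
= 322.5 mOsm/kg ≈ 322.5 mOsm/kg
Osmolar gap = measured − calculated = 328 − 322.5 = 5.5 mOsm/kg

5.5 mOsm/kg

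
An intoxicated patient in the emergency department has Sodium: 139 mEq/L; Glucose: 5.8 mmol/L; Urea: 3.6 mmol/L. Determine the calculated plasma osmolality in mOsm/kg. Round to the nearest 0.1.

287.4 mOsm/kg

Calculated osmolality = 2·Na + glucose + urea
= 2·139 + 5.8 + 3.6
= 278 + 5.80 + 3.60
= 287.4 mOsm/kg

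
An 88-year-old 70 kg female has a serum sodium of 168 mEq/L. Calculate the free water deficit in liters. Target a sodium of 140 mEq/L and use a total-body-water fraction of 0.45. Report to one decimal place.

TBW = 0.45 · 70 = 31.5 L
Free water deficit = TBW · (Na/140 − 1)
= 31.5 · (168/140 − 1)
= 31.5 · 0.2
= 6.3 L

6.3 L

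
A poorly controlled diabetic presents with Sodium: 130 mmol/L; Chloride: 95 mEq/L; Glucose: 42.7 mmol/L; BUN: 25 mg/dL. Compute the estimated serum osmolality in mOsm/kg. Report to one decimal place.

Calculated osmolality = 2·Na + glucose + BUN/2.8
= 2·130 + 42.7 + 25/2.8
= 260 + 42.70 + 8.93
= 311.63 mOsm/kg

311.6 mOsm/kg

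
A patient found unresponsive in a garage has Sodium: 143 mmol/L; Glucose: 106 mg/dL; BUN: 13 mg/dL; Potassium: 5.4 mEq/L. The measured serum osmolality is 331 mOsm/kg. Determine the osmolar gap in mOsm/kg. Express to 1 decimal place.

Calculated osmolality = 2·Na + glucose/18 + BUN/2.8
= 2·143 + 106/18 + 13/2.8
= 286 + 5.89 + 4.64
= 296.53 mOsm/kg ≈ 296.5 mOsm/kg
Osmolar gap = measured − calculated = 331 − 296.5 = 34.5 mOsm/kg

34.5 mOsm/kg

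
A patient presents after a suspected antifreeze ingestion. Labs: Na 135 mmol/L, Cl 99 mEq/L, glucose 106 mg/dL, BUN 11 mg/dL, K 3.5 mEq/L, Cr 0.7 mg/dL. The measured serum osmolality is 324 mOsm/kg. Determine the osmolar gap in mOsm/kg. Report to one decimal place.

Calculated osmolality = 2·Na + glucose/18 + BUN/2.8
= 2·135 + 106/18 + 11/2.8
= 270 + 5.89 + 3.93
= 279.82 mOsm/kg ≈ 279.8 mOsm/kg
Osmolar gap = measured − calculated = 324 − 279.8 = 44.2 mOsm/kg

44.2 mOsm/kg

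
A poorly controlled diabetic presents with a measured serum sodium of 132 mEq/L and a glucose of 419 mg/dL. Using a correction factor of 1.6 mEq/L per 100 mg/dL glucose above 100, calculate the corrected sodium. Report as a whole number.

Corrected Na = measured Na + 1.6 · (glucose − 100)/100
= 132 + 1.6 · (419 − 100)/100
= 132 + 5.1
= 137.1 mEq/L

137 mEq/L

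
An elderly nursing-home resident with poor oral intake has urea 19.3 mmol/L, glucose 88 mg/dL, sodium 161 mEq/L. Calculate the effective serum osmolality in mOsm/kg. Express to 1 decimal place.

Effective osmolality excludes urea (freely permeant across cell membranes):
2·Na + glucose/18
= 2·161 + 88/18
= 322 + 4.89
= 326.89 mOsm/kg

326.9 mOsm/kg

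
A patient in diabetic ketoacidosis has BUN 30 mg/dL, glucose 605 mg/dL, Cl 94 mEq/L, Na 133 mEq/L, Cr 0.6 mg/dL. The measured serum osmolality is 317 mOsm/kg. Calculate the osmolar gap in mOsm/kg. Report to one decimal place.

Calculated osmolality = 2·Na + glucose/18 + BUN/2.8
= 2·133 + 605/18 + 30/2.8
= 266 + 33.61 + 10.71
= 310.32 mOsm/kg ≈ 310.3 mOsm/kg
Osmolar gap = measured − calculated = 317 − 310.3 = 6.7 mOsm/kg

6.7 mOsm/kg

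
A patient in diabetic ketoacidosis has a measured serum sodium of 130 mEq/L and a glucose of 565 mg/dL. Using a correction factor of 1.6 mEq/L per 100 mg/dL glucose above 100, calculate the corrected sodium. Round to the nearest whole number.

Corrected Na = measured Na + 1.6 · (glucose − 100)/100
= 130 + 1.6 · (565 − 100)/100
= 130 + 7.4
= 137.4 mEq/L

137 mEq/L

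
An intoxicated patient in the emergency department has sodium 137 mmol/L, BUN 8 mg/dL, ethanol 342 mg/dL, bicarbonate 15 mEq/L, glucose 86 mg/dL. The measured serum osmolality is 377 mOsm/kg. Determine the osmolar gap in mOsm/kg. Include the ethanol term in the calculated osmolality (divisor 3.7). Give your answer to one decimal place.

2.9 mOsm/kg

Calculated osmolality = 2·Na + glucose/18 + BUN/2.8 + ethanol/3.7
= 2·137 + 86/18 + 8/2.8 + 342/3.7
= 274 + 4.78 + 2.86 + 92.43
= 374.07 mOsm/kg ≈ 374.1 mOsm/kg
Osmolar gap = measured − calculated = 377 − 374.1 = 2.9 mOsm/kg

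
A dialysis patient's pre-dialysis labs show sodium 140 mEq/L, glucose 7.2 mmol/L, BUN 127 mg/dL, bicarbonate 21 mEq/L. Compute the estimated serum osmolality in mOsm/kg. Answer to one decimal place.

Calculated osmolality = 2·Na + glucose + BUN/2.8
= 2·140 + 7.2 + 127/2.8
= 280 + 7.20 + 45.36
= 332.56 mOsm/kg

332.6 mOsm/kg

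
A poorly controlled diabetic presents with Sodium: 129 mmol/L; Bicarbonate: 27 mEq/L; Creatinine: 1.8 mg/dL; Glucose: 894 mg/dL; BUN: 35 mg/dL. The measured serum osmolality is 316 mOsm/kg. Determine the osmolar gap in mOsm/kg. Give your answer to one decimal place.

-4.2 mOsm/kg

Calculated osmolality = 2·Na + glucose/18 + BUN/2.8
= 2·129 + 894/18 + 35/2.8
= 258 + 49.67 + 12.50
= 320.17 mOsm/kg ≈ 320.2 mOsm/kg
Osmolar gap = measured − calculated = 316 − 320.2 = -4.2 mOsm/kg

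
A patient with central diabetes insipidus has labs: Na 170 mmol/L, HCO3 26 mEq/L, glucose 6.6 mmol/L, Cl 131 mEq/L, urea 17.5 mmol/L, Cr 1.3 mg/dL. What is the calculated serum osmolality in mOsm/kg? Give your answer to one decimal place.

364.1 mOsm/kg

Calculated osmolality = 2·Na + glucose + urea
= 2·170 + 6.6 + 17.5
= 340 + 6.60 + 17.50
= 364.1 mOsm/kg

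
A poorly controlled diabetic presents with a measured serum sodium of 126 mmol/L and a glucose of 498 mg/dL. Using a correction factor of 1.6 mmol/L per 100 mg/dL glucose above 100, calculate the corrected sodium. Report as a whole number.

132 mmol/L

Corrected Na = measured Na + 1.6 · (glucose − 100)/100
= 126 + 1.6 · (498 − 100)/100
= 126 + 6.4
= 132.4 mmol/L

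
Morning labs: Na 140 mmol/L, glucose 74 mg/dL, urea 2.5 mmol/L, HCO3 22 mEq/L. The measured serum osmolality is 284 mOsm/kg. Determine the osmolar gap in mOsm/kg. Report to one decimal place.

-2.6 mOsm/kg

Calculated osmolality = 2·Na + glucose/18 + urea
= 2·140 + 74/18 + 2.5
= 280 + 4.11 + 2.50
= 286.61 mOsm/kg ≈ 286.6 mOsm/kg
Osmolar gap = measured − calculated = 284 − 286.6 = -2.6 mOsm/kg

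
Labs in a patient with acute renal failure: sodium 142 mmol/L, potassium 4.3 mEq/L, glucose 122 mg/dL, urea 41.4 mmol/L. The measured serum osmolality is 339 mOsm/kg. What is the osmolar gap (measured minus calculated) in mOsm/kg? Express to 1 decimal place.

Calculated osmolality = 2·Na + glucose/18 + urea
= 2·142 + 122/18 + 41.4
= 284 + 6.78 + 41.40
= 332.18 mOsm/kg ≈ 332.2 mOsm/kg
Osmolar gap = measured − calculated = 339 − 332.2 = 6.8 mOsm/kg

6.8 mOsm/kg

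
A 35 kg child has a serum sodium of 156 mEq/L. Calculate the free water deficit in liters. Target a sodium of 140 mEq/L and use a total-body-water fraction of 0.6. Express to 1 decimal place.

TBW = 0.6 · 35 = 21 L
Free water deficit = TBW · (Na/140 − 1)
= 21 · (156/140 − 1)
= 21 · 0.1143
= 2.4 L

2.4 L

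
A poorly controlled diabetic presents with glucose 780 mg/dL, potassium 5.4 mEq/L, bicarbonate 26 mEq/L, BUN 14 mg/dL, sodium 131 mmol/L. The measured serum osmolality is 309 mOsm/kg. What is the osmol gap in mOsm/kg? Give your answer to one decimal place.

Calculated osmolality = 2·Na + glucose/18 + BUN/2.8
= 2·131 + 780/18 + 14/2.8
= 262 + 43.33 + 5
= 310.33 mOsm/kg ≈ 310.3 mOsm/kg
Osmolar gap = measured − calculated = 309 − 310.3 = -1.3 mOsm/kg

-1.3 mOsm/kg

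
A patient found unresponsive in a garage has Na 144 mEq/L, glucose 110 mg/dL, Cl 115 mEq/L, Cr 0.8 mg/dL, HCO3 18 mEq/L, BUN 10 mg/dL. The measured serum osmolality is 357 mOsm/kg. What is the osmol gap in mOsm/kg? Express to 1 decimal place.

59.3 mOsm/kg

Calculated osmolality = 2·Na + glucose/18 + BUN/2.8
= 2·144 + 110/18 + 10/2.8
= 288 + 6.11 + 3.57
= 297.68 mOsm/kg ≈ 297.7 mOsm/kg
Osmolar gap = measured − calculated = 357 − 297.7 = 59.3 mOsm/kg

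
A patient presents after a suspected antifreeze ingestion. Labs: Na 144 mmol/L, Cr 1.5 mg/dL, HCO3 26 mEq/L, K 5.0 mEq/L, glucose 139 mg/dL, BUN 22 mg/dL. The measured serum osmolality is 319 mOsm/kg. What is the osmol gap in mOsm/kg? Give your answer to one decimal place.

15.4 mOsm/kg

Calculated osmolality = 2·Na + glucose/18 + BUN/2.8
= 2·144 + 139/18 + 22/2.8
= 288 + 7.72 + 7.86
= 303.58 mOsm/kg ≈ 303.6 mOsm/kg
Osmolar gap = measured − calculated = 319 − 303.6 = 15.4 mOsm/kg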